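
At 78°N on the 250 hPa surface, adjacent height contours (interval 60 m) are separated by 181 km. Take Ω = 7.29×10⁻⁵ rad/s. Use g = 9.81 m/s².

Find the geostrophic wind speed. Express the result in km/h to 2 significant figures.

82 km/h

Coriolis parameter at 78°N:
f = 2Ω sin φ = 2 × 7.29×10⁻⁵ × sin 78° = 1.43×10⁻⁴ s⁻¹
Height gradient: |∂Z/∂n| = 60 m / 181000 m = 3.31×10⁻⁴
On a pressure surface, geostrophic balance gives V_g = (g/f)|∂Z/∂n|:
V_g = 9.81 × 3.31×10⁻⁴ / 1.43×10⁻⁴ = 22.8 m/s
Converting: 22.8 m/s × 3.6 = 82 km/h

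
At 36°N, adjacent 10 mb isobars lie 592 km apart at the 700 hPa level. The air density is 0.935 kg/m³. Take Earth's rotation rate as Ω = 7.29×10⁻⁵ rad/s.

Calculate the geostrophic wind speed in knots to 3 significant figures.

Coriolis parameter at 36°N:
f = 2Ω sin φ = 2 × 7.29×10⁻⁵ × sin 36° = 8.57×10⁻⁵ s⁻¹
Pressure gradient: |∂P/∂n| = 1000 Pa / 592000 m = 1.69×10⁻³ Pa/m
Geostrophic balance (pressure-gradient force = Coriolis force):
V_g = (1/(fρ)) |∂P/∂n| = 1.69×10⁻³ / (8.57×10⁻⁵ × 0.935) = 21.1 m/s
Converting: 21.1 m/s × 1.944 = 41.0 knots

41.0 knots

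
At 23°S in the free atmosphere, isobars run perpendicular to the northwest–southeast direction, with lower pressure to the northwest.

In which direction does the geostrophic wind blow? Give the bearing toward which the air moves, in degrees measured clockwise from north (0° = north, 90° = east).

225°

The pressure-gradient force points toward the northwest (bearing 315°).
Geostrophic balance: in the Southern Hemisphere the Coriolis force deflects motion to the left, so the geostrophic wind blows 90° to the left of the pressure-gradient force (low pressure on the right).
Rotating 315° by 90° counterclockwise gives 225° — the wind blows toward the southwest.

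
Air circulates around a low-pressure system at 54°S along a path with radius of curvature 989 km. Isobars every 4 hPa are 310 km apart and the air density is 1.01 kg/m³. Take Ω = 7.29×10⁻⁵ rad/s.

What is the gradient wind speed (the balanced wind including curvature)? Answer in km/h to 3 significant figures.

Coriolis parameter at 54°S:
f = 2Ω sin φ = 2 × 7.29×10⁻⁵ × sin 54° = 1.18×10⁻⁴ s⁻¹
Pressure gradient: |∂P/∂n| = 400 Pa / 310000 m = 1.29×10⁻³ Pa/m
Geostrophic speed: V_g = |∂P/∂n|/(fρ) = 1.29×10⁻³/(1.18×10⁻⁴ × 1.01) = 10.8 m/s
Around a low, centrifugal force acts outward with Coriolis, so pressure-gradient force balances both:
(1/ρ)|∂P/∂n| = fV + V²/R  →  V² + fR·V − fR·V_g = 0
With fR = 1.18×10⁻⁴ × 989×10³ m = 117 m/s:
V = [−fR + √((fR)² + 4 fR V_g)]/2 = [−117 + √(117² + 4×117×10.8)]/2 = 9.98 m/s
Subgeostrophic (V < V_g = 10.8 m/s), as expected around a low.
Converting: 9.98 m/s × 3.6 = 35.9 km/h

35.9 km/h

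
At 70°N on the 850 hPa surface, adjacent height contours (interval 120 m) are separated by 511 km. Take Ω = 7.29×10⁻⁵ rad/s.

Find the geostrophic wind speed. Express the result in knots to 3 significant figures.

32.7 knots

Coriolis parameter at 70°N:
f = 2Ω sin φ = 2 × 7.29×10⁻⁵ × sin 70° = 1.37×10⁻⁴ s⁻¹
Height gradient: |∂Z/∂n| = 120 m / 511000 m = 2.35×10⁻⁴
On a pressure surface, geostrophic balance gives V_g = (g/f)|∂Z/∂n|:
V_g = 9.81 × 2.35×10⁻⁴ / 1.37×10⁻⁴ = 16.8 m/s
Converting: 16.8 m/s × 1.944 = 32.7 knots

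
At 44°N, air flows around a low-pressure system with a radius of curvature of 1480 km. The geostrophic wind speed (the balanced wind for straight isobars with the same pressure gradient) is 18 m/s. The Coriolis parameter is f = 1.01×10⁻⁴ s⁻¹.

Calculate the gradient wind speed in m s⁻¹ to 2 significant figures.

Around a low, centrifugal force acts outward with Coriolis, so pressure-gradient force balances both:
(1/ρ)|∂P/∂n| = fV + V²/R  →  V² + fR·V − fR·V_g = 0
With fR = 1.01×10⁻⁴ × 1480×10³ m = 149 m/s:
V = [−fR + √((fR)² + 4 fR V_g)]/2 = [−149 + √(149² + 4×149×18)]/2 = 16.2 m/s
Subgeostrophic (V < V_g = 18 m/s), as expected around a low.

16 m s⁻¹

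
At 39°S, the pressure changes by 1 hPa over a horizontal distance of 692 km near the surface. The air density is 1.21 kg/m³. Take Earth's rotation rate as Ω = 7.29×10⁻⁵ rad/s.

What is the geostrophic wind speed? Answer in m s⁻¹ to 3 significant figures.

1.30 m s⁻¹

Coriolis parameter at 39°S:
f = 2Ω sin φ = 2 × 7.29×10⁻⁵ × sin 39° = 9.18×10⁻⁵ s⁻¹
Pressure gradient: |∂P/∂n| = 100 Pa / 692000 m = 1.45×10⁻⁴ Pa/m
Geostrophic balance (pressure-gradient force = Coriolis force):
V_g = (1/(fρ)) |∂P/∂n| = 1.45×10⁻⁴ / (9.18×10⁻⁵ × 1.21) = 1.30 m/s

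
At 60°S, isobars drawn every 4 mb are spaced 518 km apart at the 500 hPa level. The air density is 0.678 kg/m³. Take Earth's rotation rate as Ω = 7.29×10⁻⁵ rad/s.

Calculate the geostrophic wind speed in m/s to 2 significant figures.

Coriolis parameter at 60°S:
f = 2Ω sin φ = 2 × 7.29×10⁻⁵ × sin 60° = 1.26×10⁻⁴ s⁻¹
Pressure gradient: |∂P/∂n| = 400 Pa / 518000 m = 7.72×10⁻⁴ Pa/m
Geostrophic balance (pressure-gradient force = Coriolis force):
V_g = (1/(fρ)) |∂P/∂n| = 7.72×10⁻⁴ / (1.26×10⁻⁴ × 0.678) = 9.02 m/s

9.0 m/s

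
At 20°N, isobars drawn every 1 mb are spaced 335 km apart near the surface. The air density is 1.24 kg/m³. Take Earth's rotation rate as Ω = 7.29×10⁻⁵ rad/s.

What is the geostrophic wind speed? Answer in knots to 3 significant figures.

9.38 knots

Coriolis parameter at 20°N:
f = 2Ω sin φ = 2 × 7.29×10⁻⁵ × sin 20° = 4.99×10⁻⁵ s⁻¹
Pressure gradient: |∂P/∂n| = 100 Pa / 335000 m = 2.99×10⁻⁴ Pa/m
Geostrophic balance (pressure-gradient force = Coriolis force):
V_g = (1/(fρ)) |∂P/∂n| = 2.99×10⁻⁴ / (4.99×10⁻⁵ × 1.24) = 4.83 m/s
Converting: 4.83 m/s × 1.944 = 9.38 knots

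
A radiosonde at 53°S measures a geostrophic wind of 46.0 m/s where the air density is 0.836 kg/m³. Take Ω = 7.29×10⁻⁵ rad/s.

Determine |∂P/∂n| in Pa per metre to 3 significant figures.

Coriolis parameter at 53°S:
f = 2Ω sin φ = 2 × 7.29×10⁻⁵ × sin 53° = 1.16×10⁻⁴ s⁻¹
Geostrophic balance rearranged: |∂P/∂n| = f ρ V_g
|∂P/∂n| = 1.16×10⁻⁴ × 0.836 × 46.0 = 4.48×10⁻³ Pa/m

4.48×10⁻³ Pa/m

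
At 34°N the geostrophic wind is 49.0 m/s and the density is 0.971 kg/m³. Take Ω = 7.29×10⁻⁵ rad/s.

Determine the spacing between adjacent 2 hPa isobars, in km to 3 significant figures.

51.6 km

Coriolis parameter at 34°N:
f = 2Ω sin φ = 2 × 7.29×10⁻⁵ × sin 34° = 8.15×10⁻⁵ s⁻¹
Geostrophic balance rearranged: |∂P/∂n| = f ρ V_g
|∂P/∂n| = 8.15×10⁻⁵ × 0.971 × 49.0 = 3.88×10⁻³ Pa/m
Isobar spacing: Δn = ΔP/|∂P/∂n| = 200 Pa / 3.88×10⁻³ Pa/m = 51558 m ≈ 51.6 km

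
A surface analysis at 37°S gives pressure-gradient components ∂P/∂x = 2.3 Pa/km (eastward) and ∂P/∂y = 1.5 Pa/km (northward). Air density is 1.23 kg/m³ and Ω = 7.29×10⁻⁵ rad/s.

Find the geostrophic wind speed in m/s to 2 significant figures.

25 m/s

Coriolis parameter at 37°S:
f = 2Ω sin φ = 2 × 7.29×10⁻⁵ × sin 37° = 8.77×10⁻⁵ s⁻¹
In the Southern Hemisphere f is negative: f = −8.77×10⁻⁵ s⁻¹.
Component geostrophic relations (x east, y north):
u_g = −(1/(fρ)) ∂P/∂y,  v_g = (1/(fρ)) ∂P/∂x
u_g = −(1.5×10⁻³)/(−8.77×10⁻⁵ × 1.23) = 13.9 m/s;  v_g = (2.3×10⁻³)/(−8.77×10⁻⁵ × 1.23) = −21.3 m/s
|V_g| = √(u_g² + v_g²) = 25.4 m/s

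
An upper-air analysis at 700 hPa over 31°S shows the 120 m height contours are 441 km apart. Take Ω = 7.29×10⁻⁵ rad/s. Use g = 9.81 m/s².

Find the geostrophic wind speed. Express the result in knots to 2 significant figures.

Coriolis parameter at 31°S:
f = 2Ω sin φ = 2 × 7.29×10⁻⁵ × sin 31° = 7.51×10⁻⁵ s⁻¹
Height gradient: |∂Z/∂n| = 120 m / 441000 m = 2.72×10⁻⁴
On a pressure surface, geostrophic balance gives V_g = (g/f)|∂Z/∂n|:
V_g = 9.81 × 2.72×10⁻⁴ / 7.51×10⁻⁵ = 35.5 m/s
Converting: 35.5 m/s × 1.944 = 69 knots

69 knots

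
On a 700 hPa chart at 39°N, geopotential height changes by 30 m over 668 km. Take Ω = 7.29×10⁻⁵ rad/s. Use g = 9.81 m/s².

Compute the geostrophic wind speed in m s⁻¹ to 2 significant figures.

Coriolis parameter at 39°N:
f = 2Ω sin φ = 2 × 7.29×10⁻⁵ × sin 39° = 9.18×10⁻⁵ s⁻¹
Height gradient: |∂Z/∂n| = 30 m / 668000 m = 4.49×10⁻⁵
On a pressure surface, geostrophic balance gives V_g = (g/f)|∂Z/∂n|:
V_g = 9.81 × 4.49×10⁻⁵ / 9.18×10⁻⁵ = 4.80 m/s

4.8 m s⁻¹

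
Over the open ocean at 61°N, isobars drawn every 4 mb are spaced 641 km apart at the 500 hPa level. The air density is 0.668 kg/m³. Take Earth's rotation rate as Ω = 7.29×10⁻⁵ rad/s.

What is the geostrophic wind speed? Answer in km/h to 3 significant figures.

Coriolis parameter at 61°N:
f = 2Ω sin φ = 2 × 7.29×10⁻⁵ × sin 61° = 1.28×10⁻⁴ s⁻¹
Pressure gradient: |∂P/∂n| = 400 Pa / 641000 m = 6.24×10⁻⁴ Pa/m
Geostrophic balance (pressure-gradient force = Coriolis force):
V_g = (1/(fρ)) |∂P/∂n| = 6.24×10⁻⁴ / (1.28×10⁻⁴ × 0.668) = 7.33 m/s
Converting: 7.33 m/s × 3.6 = 26.4 km/h

26.4 km/h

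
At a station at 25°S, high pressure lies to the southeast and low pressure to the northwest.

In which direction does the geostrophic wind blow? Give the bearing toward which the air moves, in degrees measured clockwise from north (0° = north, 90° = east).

225°

The pressure-gradient force points toward the northwest (bearing 315°).
Geostrophic balance: in the Southern Hemisphere the Coriolis force deflects motion to the left, so the geostrophic wind blows 90° to the left of the pressure-gradient force (low pressure on the right).
Rotating 315° by 90° counterclockwise gives 225° — the wind blows toward the southwest.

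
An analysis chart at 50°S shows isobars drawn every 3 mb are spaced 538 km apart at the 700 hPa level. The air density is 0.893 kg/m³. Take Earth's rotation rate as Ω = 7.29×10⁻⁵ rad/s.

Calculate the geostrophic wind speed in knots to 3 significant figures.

10.9 knots

Coriolis parameter at 50°S:
f = 2Ω sin φ = 2 × 7.29×10⁻⁵ × sin 50° = 1.12×10⁻⁴ s⁻¹
Pressure gradient: |∂P/∂n| = 300 Pa / 538000 m = 5.58×10⁻⁴ Pa/m
Geostrophic balance (pressure-gradient force = Coriolis force):
V_g = (1/(fρ)) |∂P/∂n| = 5.58×10⁻⁴ / (1.12×10⁻⁴ × 0.893) = 5.59 m/s
Converting: 5.59 m/s × 1.944 = 10.9 knots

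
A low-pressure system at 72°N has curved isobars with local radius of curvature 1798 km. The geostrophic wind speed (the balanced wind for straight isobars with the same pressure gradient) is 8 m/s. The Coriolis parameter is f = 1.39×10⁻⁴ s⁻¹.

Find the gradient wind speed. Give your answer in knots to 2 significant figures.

15 knots

Around a low, centrifugal force acts outward with Coriolis, so pressure-gradient force balances both:
(1/ρ)|∂P/∂n| = fV + V²/R  →  V² + fR·V − fR·V_g = 0
With fR = 1.39×10⁻⁴ × 1798×10³ m = 250 m/s:
V = [−fR + √((fR)² + 4 fR V_g)]/2 = [−250 + √(250² + 4×250×8)]/2 = 7.76 m/s
Subgeostrophic (V < V_g = 8 m/s), as expected around a low.
Converting: 7.76 m/s × 1.944 = 15 knots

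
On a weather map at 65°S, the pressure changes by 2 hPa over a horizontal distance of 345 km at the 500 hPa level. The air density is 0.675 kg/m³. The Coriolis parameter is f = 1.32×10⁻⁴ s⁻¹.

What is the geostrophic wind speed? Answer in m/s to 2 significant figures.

6.5 m/s

Pressure gradient: |∂P/∂n| = 200 Pa / 345000 m = 5.80×10⁻⁴ Pa/m
Geostrophic balance (pressure-gradient force = Coriolis force):
V_g = (1/(fρ)) |∂P/∂n| = 5.80×10⁻⁴ / (1.32×10⁻⁴ × 0.675) = 6.51 m/s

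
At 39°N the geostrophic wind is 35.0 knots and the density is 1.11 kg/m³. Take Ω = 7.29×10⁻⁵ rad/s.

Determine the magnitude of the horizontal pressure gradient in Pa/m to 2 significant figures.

1.8×10⁻³ Pa/m

Coriolis parameter at 39°N:
f = 2Ω sin φ = 2 × 7.29×10⁻⁵ × sin 39° = 9.18×10⁻⁵ s⁻¹
Wind speed in SI: 35.0 knots = 18.0 m/s
Geostrophic balance rearranged: |∂P/∂n| = f ρ V_g
|∂P/∂n| = 9.18×10⁻⁵ × 1.11 × 18.0 = 1.83×10⁻³ Pa/m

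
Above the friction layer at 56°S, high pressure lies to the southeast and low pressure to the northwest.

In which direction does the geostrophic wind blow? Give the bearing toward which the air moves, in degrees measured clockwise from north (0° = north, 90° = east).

The pressure-gradient force points toward the northwest (bearing 315°).
Geostrophic balance: in the Southern Hemisphere the Coriolis force deflects motion to the left, so the geostrophic wind blows 90° to the left of the pressure-gradient force (low pressure on the right).
Rotating 315° by 90° counterclockwise gives 225° — the wind blows toward the southwest.

225°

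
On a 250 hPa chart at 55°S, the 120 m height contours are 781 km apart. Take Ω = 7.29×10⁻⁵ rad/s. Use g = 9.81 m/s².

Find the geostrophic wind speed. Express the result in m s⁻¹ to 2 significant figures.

13 m s⁻¹

Coriolis parameter at 55°S:
f = 2Ω sin φ = 2 × 7.29×10⁻⁵ × sin 55° = 1.19×10⁻⁴ s⁻¹
Height gradient: |∂Z/∂n| = 120 m / 781000 m = 1.54×10⁻⁴
On a pressure surface, geostrophic balance gives V_g = (g/f)|∂Z/∂n|:
V_g = 9.81 × 1.54×10⁻⁴ / 1.19×10⁻⁴ = 12.6 m/s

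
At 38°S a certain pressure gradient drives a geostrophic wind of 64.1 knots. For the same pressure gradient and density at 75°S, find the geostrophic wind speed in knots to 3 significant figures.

40.9 knots

With the same pressure gradient and density, V_g ∝ 1/f ∝ 1/sin φ.
V₂ = V₁ · sin φ₁ / sin φ₂ = 64.1 × sin 38° / sin 75°
V₂ = 64.1 × 0.6157/0.9659 = 40.9 knots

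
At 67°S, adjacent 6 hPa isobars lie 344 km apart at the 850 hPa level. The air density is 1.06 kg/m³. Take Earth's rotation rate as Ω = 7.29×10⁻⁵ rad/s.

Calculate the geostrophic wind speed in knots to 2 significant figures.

24 knots

Coriolis parameter at 67°S:
f = 2Ω sin φ = 2 × 7.29×10⁻⁵ × sin 67° = 1.34×10⁻⁴ s⁻¹
Pressure gradient: |∂P/∂n| = 600 Pa / 344000 m = 1.74×10⁻³ Pa/m
Geostrophic balance (pressure-gradient force = Coriolis force):
V_g = (1/(fρ)) |∂P/∂n| = 1.74×10⁻³ / (1.34×10⁻⁴ × 1.06) = 12.3 m/s
Converting: 12.3 m/s × 1.944 = 24 knots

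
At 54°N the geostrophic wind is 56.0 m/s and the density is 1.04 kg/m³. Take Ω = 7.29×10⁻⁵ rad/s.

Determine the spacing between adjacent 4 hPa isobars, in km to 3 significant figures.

Coriolis parameter at 54°N:
f = 2Ω sin φ = 2 × 7.29×10⁻⁵ × sin 54° = 1.18×10⁻⁴ s⁻¹
Geostrophic balance rearranged: |∂P/∂n| = f ρ V_g
|∂P/∂n| = 1.18×10⁻⁴ × 1.04 × 56.0 = 6.87×10⁻³ Pa/m
Isobar spacing: Δn = ΔP/|∂P/∂n| = 400 Pa / 6.87×10⁻³ Pa/m = 58227 m ≈ 58.2 km

58.2 km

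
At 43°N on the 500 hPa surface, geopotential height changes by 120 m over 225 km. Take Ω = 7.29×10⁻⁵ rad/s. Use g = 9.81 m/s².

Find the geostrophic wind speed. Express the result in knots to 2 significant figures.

Coriolis parameter at 43°N:
f = 2Ω sin φ = 2 × 7.29×10⁻⁵ × sin 43° = 9.94×10⁻⁵ s⁻¹
Height gradient: |∂Z/∂n| = 120 m / 225000 m = 5.33×10⁻⁴
On a pressure surface, geostrophic balance gives V_g = (g/f)|∂Z/∂n|:
V_g = 9.81 × 5.33×10⁻⁴ / 9.94×10⁻⁵ = 52.6 m/s
Converting: 52.6 m/s × 1.944 = 100 knots

100 knots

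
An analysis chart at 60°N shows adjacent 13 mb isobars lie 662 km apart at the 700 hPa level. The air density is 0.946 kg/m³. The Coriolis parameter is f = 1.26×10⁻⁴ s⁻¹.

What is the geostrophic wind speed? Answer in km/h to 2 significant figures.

59 km/h

Pressure gradient: |∂P/∂n| = 1300 Pa / 662000 m = 1.96×10⁻³ Pa/m
Geostrophic balance (pressure-gradient force = Coriolis force):
V_g = (1/(fρ)) |∂P/∂n| = 1.96×10⁻³ / (1.26×10⁻⁴ × 0.946) = 16.5 m/s
Converting: 16.5 m/s × 3.6 = 59 km/h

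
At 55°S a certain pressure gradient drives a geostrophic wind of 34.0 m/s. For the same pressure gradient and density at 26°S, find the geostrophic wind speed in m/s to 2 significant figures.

64 m/s

With the same pressure gradient and density, V_g ∝ 1/f ∝ 1/sin φ.
V₂ = V₁ · sin φ₁ / sin φ₂ = 34.0 × sin 55° / sin 26°
V₂ = 34.0 × 0.8192/0.4384 = 64 m/s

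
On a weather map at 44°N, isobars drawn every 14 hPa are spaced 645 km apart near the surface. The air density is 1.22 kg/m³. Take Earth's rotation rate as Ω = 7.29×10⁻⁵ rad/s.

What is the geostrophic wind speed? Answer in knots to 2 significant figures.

34 knots

Coriolis parameter at 44°N:
f = 2Ω sin φ = 2 × 7.29×10⁻⁵ × sin 44° = 1.01×10⁻⁴ s⁻¹
Pressure gradient: |∂P/∂n| = 1400 Pa / 645000 m = 2.17×10⁻³ Pa/m
Geostrophic balance (pressure-gradient force = Coriolis force):
V_g = (1/(fρ)) |∂P/∂n| = 2.17×10⁻³ / (1.01×10⁻⁴ × 1.22) = 17.6 m/s
Converting: 17.6 m/s × 1.944 = 34 knots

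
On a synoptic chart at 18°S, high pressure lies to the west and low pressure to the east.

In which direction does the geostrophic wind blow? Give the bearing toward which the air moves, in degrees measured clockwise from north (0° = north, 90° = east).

The pressure-gradient force points toward the east (bearing 090°).
Geostrophic balance: in the Southern Hemisphere the Coriolis force deflects motion to the left, so the geostrophic wind blows 90° to the left of the pressure-gradient force (low pressure on the right).
Rotating 090° by 90° counterclockwise gives 000° — the wind blows toward the north.

000°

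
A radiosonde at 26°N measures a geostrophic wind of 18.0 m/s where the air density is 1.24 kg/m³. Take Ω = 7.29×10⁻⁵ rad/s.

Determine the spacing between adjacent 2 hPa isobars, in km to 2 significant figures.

140 km

Coriolis parameter at 26°N:
f = 2Ω sin φ = 2 × 7.29×10⁻⁵ × sin 26° = 6.39×10⁻⁵ s⁻¹
Geostrophic balance rearranged: |∂P/∂n| = f ρ V_g
|∂P/∂n| = 6.39×10⁻⁵ × 1.24 × 18.0 = 1.43×10⁻³ Pa/m
Isobar spacing: Δn = ΔP/|∂P/∂n| = 200 Pa / 1.43×10⁻³ Pa/m = 140196 m ≈ 140 km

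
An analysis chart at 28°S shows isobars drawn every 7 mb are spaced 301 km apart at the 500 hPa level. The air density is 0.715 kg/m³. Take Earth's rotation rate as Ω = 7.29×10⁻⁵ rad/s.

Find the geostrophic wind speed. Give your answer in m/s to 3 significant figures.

47.5 m/s

Coriolis parameter at 28°S:
f = 2Ω sin φ = 2 × 7.29×10⁻⁵ × sin 28° = 6.84×10⁻⁵ s⁻¹
Pressure gradient: |∂P/∂n| = 700 Pa / 301000 m = 2.33×10⁻³ Pa/m
Geostrophic balance (pressure-gradient force = Coriolis force):
V_g = (1/(fρ)) |∂P/∂n| = 2.33×10⁻³ / (6.84×10⁻⁵ × 0.715) = 47.5 m/s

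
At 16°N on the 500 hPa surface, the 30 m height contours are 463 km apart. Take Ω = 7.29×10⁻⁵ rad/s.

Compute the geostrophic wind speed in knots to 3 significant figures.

30.7 knots

Coriolis parameter at 16°N:
f = 2Ω sin φ = 2 × 7.29×10⁻⁵ × sin 16° = 4.02×10⁻⁵ s⁻¹
Height gradient: |∂Z/∂n| = 30 m / 463000 m = 6.48×10⁻⁵
On a pressure surface, geostrophic balance gives V_g = (g/f)|∂Z/∂n|:
V_g = 9.81 × 6.48×10⁻⁵ / 4.02×10⁻⁵ = 15.8 m/s
Converting: 15.8 m/s × 1.944 = 30.7 knots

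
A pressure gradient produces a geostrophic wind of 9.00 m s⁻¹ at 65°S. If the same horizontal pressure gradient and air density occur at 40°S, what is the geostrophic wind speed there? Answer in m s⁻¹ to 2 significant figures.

With the same pressure gradient and density, V_g ∝ 1/f ∝ 1/sin φ.
V₂ = V₁ · sin φ₁ / sin φ₂ = 9.00 × sin 65° / sin 40°
V₂ = 9.00 × 0.9063/0.6428 = 13 m s⁻¹

13 m s⁻¹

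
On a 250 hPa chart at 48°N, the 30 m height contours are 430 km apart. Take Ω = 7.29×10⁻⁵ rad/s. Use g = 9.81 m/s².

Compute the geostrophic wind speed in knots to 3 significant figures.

Coriolis parameter at 48°N:
f = 2Ω sin φ = 2 × 7.29×10⁻⁵ × sin 48° = 1.08×10⁻⁴ s⁻¹
Height gradient: |∂Z/∂n| = 30 m / 430000 m = 6.98×10⁻⁵
On a pressure surface, geostrophic balance gives V_g = (g/f)|∂Z/∂n|:
V_g = 9.81 × 6.98×10⁻⁵ / 1.08×10⁻⁴ = 6.32 m/s
Converting: 6.32 m/s × 1.944 = 12.3 knots

12.3 knots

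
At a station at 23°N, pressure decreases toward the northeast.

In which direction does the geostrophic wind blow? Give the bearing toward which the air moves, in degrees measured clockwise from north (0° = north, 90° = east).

The pressure-gradient force points toward the northeast (bearing 045°).
Geostrophic balance: in the Northern Hemisphere the Coriolis force deflects motion to the right, so the geostrophic wind blows 90° to the right of the pressure-gradient force (low pressure on the left).
Rotating 045° by 90° clockwise gives 135° — the wind blows toward the southeast.

135°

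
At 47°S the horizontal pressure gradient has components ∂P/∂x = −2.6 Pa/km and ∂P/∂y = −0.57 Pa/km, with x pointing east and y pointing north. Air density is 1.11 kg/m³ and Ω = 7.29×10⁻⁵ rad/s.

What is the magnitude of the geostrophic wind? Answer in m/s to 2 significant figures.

Coriolis parameter at 47°S:
f = 2Ω sin φ = 2 × 7.29×10⁻⁵ × sin 47° = 1.07×10⁻⁴ s⁻¹
In the Southern Hemisphere f is negative: f = −1.07×10⁻⁴ s⁻¹.
Component geostrophic relations (x east, y north):
u_g = −(1/(fρ)) ∂P/∂y,  v_g = (1/(fρ)) ∂P/∂x
u_g = −(−0.57×10⁻³)/(−1.07×10⁻⁴ × 1.11) = −4.82 m/s;  v_g = (−2.6×10⁻³)/(−1.07×10⁻⁴ × 1.11) = 22.0 m/s
|V_g| = √(u_g² + v_g²) = 22.5 m/s

22 m/s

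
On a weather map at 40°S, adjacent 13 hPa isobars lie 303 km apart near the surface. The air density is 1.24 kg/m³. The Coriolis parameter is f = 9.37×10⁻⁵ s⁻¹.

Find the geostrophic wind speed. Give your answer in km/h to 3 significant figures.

133 km/h

Pressure gradient: |∂P/∂n| = 1300 Pa / 303000 m = 4.29×10⁻³ Pa/m
Geostrophic balance (pressure-gradient force = Coriolis force):
V_g = (1/(fρ)) |∂P/∂n| = 4.29×10⁻³ / (9.37×10⁻⁵ × 1.24) = 36.9 m/s
Converting: 36.9 m/s × 3.6 = 133 km/h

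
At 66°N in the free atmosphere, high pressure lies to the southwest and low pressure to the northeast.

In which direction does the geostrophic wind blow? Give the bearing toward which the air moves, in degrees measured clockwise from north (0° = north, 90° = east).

135°

The pressure-gradient force points toward the northeast (bearing 045°).
Geostrophic balance: in the Northern Hemisphere the Coriolis force deflects motion to the right, so the geostrophic wind blows 90° to the right of the pressure-gradient force (low pressure on the left).
Rotating 045° by 90° clockwise gives 135° — the wind blows toward the southeast.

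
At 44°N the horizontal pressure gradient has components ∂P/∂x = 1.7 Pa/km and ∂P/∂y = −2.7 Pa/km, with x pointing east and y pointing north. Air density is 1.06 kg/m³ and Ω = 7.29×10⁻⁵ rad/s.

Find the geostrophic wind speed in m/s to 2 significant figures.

Coriolis parameter at 44°N:
f = 2Ω sin φ = 2 × 7.29×10⁻⁵ × sin 44° = 1.01×10⁻⁴ s⁻¹
Component geostrophic relations (x east, y north):
u_g = −(1/(fρ)) ∂P/∂y,  v_g = (1/(fρ)) ∂P/∂x
u_g = −(−2.7×10⁻³)/(1.01×10⁻⁴ × 1.06) = 25.1 m/s;  v_g = (1.7×10⁻³)/(1.01×10⁻⁴ × 1.06) = 15.8 m/s
|V_g| = √(u_g² + v_g²) = 29.7 m/s

30 m/s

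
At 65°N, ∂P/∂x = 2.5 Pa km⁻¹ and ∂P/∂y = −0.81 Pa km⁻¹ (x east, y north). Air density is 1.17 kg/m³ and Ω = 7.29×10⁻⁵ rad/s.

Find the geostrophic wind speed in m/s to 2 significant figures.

17 m/s

Coriolis parameter at 65°N:
f = 2Ω sin φ = 2 × 7.29×10⁻⁵ × sin 65° = 1.32×10⁻⁴ s⁻¹
Component geostrophic relations (x east, y north):
u_g = −(1/(fρ)) ∂P/∂y,  v_g = (1/(fρ)) ∂P/∂x
u_g = −(−0.81×10⁻³)/(1.32×10⁻⁴ × 1.17) = 5.24 m/s;  v_g = (2.5×10⁻³)/(1.32×10⁻⁴ × 1.17) = 16.2 m/s
|V_g| = √(u_g² + v_g²) = 17.0 m/s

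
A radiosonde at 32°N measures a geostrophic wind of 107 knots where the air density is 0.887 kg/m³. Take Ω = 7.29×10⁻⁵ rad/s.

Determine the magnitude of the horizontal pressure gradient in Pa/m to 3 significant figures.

Coriolis parameter at 32°N:
f = 2Ω sin φ = 2 × 7.29×10⁻⁵ × sin 32° = 7.73×10⁻⁵ s⁻¹
Wind speed in SI: 107 knots = 55.0 m/s
Geostrophic balance rearranged: |∂P/∂n| = f ρ V_g
|∂P/∂n| = 7.73×10⁻⁵ × 0.887 × 55.0 = 3.77×10⁻³ Pa/m

3.77×10⁻³ Pa/m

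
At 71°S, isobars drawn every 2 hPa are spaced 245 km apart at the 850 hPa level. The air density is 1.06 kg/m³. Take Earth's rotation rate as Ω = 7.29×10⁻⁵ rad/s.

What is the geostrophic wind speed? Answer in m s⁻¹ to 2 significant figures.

Coriolis parameter at 71°S:
f = 2Ω sin φ = 2 × 7.29×10⁻⁵ × sin 71° = 1.38×10⁻⁴ s⁻¹
Pressure gradient: |∂P/∂n| = 200 Pa / 245000 m = 8.16×10⁻⁴ Pa/m
Geostrophic balance (pressure-gradient force = Coriolis force):
V_g = (1/(fρ)) |∂P/∂n| = 8.16×10⁻⁴ / (1.38×10⁻⁴ × 1.06) = 5.59 m/s

5.6 m s⁻¹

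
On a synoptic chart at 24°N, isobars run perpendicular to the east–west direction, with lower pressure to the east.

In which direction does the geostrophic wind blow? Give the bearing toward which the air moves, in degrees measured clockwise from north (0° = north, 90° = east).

The pressure-gradient force points toward the east (bearing 090°).
Geostrophic balance: in the Northern Hemisphere the Coriolis force deflects motion to the right, so the geostrophic wind blows 90° to the right of the pressure-gradient force (low pressure on the left).
Rotating 090° by 90° clockwise gives 180° — the wind blows toward the south.

180°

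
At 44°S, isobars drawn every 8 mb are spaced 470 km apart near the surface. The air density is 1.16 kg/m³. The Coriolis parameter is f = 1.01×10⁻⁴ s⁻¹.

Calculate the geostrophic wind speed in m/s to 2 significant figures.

Pressure gradient: |∂P/∂n| = 800 Pa / 470000 m = 1.70×10⁻³ Pa/m
Geostrophic balance (pressure-gradient force = Coriolis force):
V_g = (1/(fρ)) |∂P/∂n| = 1.70×10⁻³ / (1.01×10⁻⁴ × 1.16) = 14.5 m/s

15 m/s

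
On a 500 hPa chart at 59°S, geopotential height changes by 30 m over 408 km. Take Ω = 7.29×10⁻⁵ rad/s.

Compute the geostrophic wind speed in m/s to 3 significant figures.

Coriolis parameter at 59°S:
f = 2Ω sin φ = 2 × 7.29×10⁻⁵ × sin 59° = 1.25×10⁻⁴ s⁻¹
Height gradient: |∂Z/∂n| = 30 m / 408000 m = 7.35×10⁻⁵
On a pressure surface, geostrophic balance gives V_g = (g/f)|∂Z/∂n|:
V_g = 9.81 × 7.35×10⁻⁵ / 1.25×10⁻⁴ = 5.77 m/s

5.77 m/s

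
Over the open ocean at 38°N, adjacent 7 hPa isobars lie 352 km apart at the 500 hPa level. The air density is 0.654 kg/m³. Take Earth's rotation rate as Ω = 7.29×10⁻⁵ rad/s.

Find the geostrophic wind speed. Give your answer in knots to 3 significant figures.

65.8 knots

Coriolis parameter at 38°N:
f = 2Ω sin φ = 2 × 7.29×10⁻⁵ × sin 38° = 8.98×10⁻⁵ s⁻¹
Pressure gradient: |∂P/∂n| = 700 Pa / 352000 m = 1.99×10⁻³ Pa/m
Geostrophic balance (pressure-gradient force = Coriolis force):
V_g = (1/(fρ)) |∂P/∂n| = 1.99×10⁻³ / (8.98×10⁻⁵ × 0.654) = 33.9 m/s
Converting: 33.9 m/s × 1.944 = 65.8 knots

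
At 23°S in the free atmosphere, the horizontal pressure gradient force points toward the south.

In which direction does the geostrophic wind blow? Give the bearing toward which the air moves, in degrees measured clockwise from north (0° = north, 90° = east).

090°

The pressure-gradient force points toward the south (bearing 180°).
Geostrophic balance: in the Southern Hemisphere the Coriolis force deflects motion to the left, so the geostrophic wind blows 90° to the left of the pressure-gradient force (low pressure on the right).
Rotating 180° by 90° counterclockwise gives 090° — the wind blows toward the east.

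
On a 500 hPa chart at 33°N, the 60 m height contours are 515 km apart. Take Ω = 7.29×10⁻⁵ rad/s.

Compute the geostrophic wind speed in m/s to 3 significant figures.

14.4 m/s

Coriolis parameter at 33°N:
f = 2Ω sin φ = 2 × 7.29×10⁻⁵ × sin 33° = 7.94×10⁻⁵ s⁻¹
Height gradient: |∂Z/∂n| = 60 m / 515000 m = 1.17×10⁻⁴
On a pressure surface, geostrophic balance gives V_g = (g/f)|∂Z/∂n|:
V_g = 9.81 × 1.17×10⁻⁴ / 7.94×10⁻⁵ = 14.4 m/s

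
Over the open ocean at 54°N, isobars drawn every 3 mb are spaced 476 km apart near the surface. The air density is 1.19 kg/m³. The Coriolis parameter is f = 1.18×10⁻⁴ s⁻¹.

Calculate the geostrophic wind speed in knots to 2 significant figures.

8.7 knots

Pressure gradient: |∂P/∂n| = 300 Pa / 476000 m = 6.30×10⁻⁴ Pa/m
Geostrophic balance (pressure-gradient force = Coriolis force):
V_g = (1/(fρ)) |∂P/∂n| = 6.30×10⁻⁴ / (1.18×10⁻⁴ × 1.19) = 4.49 m/s
Converting: 4.49 m/s × 1.944 = 8.7 knots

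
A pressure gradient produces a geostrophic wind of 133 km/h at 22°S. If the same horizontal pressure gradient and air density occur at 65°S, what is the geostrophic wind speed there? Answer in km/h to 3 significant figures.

55.0 km/h

With the same pressure gradient and density, V_g ∝ 1/f ∝ 1/sin φ.
V₂ = V₁ · sin φ₁ / sin φ₂ = 133 × sin 22° / sin 65°
V₂ = 133 × 0.3746/0.9063 = 55.0 km/h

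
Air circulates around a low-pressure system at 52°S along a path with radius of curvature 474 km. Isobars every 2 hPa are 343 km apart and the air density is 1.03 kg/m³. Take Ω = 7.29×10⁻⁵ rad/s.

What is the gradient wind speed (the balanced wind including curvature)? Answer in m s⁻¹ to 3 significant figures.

Coriolis parameter at 52°S:
f = 2Ω sin φ = 2 × 7.29×10⁻⁵ × sin 52° = 1.15×10⁻⁴ s⁻¹
Pressure gradient: |∂P/∂n| = 200 Pa / 343000 m = 5.83×10⁻⁴ Pa/m
Geostrophic speed: V_g = |∂P/∂n|/(fρ) = 5.83×10⁻⁴/(1.15×10⁻⁴ × 1.03) = 4.93 m/s
Around a low, centrifugal force acts outward with Coriolis, so pressure-gradient force balances both:
(1/ρ)|∂P/∂n| = fV + V²/R  →  V² + fR·V − fR·V_g = 0
With fR = 1.15×10⁻⁴ × 474×10³ m = 54.5 m/s:
V = [−fR + √((fR)² + 4 fR V_g)]/2 = [−54.5 + √(54.5² + 4×54.5×4.93)]/2 = 4.55 m/s
Subgeostrophic (V < V_g = 4.93 m/s), as expected around a low.

4.55 m s⁻¹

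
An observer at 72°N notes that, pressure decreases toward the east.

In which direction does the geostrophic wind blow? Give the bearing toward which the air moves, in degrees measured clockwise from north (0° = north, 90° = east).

The pressure-gradient force points toward the east (bearing 090°).
Geostrophic balance: in the Northern Hemisphere the Coriolis force deflects motion to the right, so the geostrophic wind blows 90° to the right of the pressure-gradient force (low pressure on the left).
Rotating 090° by 90° clockwise gives 180° — the wind blows toward the south.

180°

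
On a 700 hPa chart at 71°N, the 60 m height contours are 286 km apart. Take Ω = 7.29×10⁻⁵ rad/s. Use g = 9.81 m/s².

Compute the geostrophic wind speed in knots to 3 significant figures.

Coriolis parameter at 71°N:
f = 2Ω sin φ = 2 × 7.29×10⁻⁵ × sin 71° = 1.38×10⁻⁴ s⁻¹
Height gradient: |∂Z/∂n| = 60 m / 286000 m = 2.10×10⁻⁴
On a pressure surface, geostrophic balance gives V_g = (g/f)|∂Z/∂n|:
V_g = 9.81 × 2.10×10⁻⁴ / 1.38×10⁻⁴ = 14.9 m/s
Converting: 14.9 m/s × 1.944 = 29.0 knots

29.0 knots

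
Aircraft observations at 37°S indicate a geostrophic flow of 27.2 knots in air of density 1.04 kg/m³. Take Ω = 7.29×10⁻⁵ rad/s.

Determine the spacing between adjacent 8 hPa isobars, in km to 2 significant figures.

Coriolis parameter at 37°S:
f = 2Ω sin φ = 2 × 7.29×10⁻⁵ × sin 37° = 8.77×10⁻⁵ s⁻¹
Wind speed in SI: 27.2 knots = 14.0 m/s
Geostrophic balance rearranged: |∂P/∂n| = f ρ V_g
|∂P/∂n| = 8.77×10⁻⁵ × 1.04 × 14.0 = 1.28×10⁻³ Pa/m
Isobar spacing: Δn = ΔP/|∂P/∂n| = 800 Pa / 1.28×10⁻³ Pa/m = 626512 m ≈ 630 km

630 km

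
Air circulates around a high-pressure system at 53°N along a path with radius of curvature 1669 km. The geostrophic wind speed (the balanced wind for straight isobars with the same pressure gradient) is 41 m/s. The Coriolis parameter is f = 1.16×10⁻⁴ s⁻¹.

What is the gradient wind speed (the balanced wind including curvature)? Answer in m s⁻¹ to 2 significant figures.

59 m s⁻¹

Around a high, pressure-gradient force acts outward with centrifugal, so Coriolis balances both:
fV = (1/ρ)|∂P/∂n| + V²/R  →  V² − fR·V + fR·V_g = 0
With fR = 1.16×10⁻⁴ × 1669×10³ m = 194 m/s:
V = [fR − √((fR)² − 4 fR V_g)]/2 = [194 − √(194² − 4×194×41)]/2 = 58.9 m/s
Supergeostrophic (V > V_g = 41 m/s), as expected around a high.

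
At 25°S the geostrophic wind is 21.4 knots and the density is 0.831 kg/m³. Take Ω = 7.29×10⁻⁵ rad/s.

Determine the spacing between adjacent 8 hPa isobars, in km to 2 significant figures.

Coriolis parameter at 25°S:
f = 2Ω sin φ = 2 × 7.29×10⁻⁵ × sin 25° = 6.16×10⁻⁵ s⁻¹
Wind speed in SI: 21.4 knots = 11.0 m/s
Geostrophic balance rearranged: |∂P/∂n| = f ρ V_g
|∂P/∂n| = 6.16×10⁻⁵ × 0.831 × 11.0 = 5.64×10⁻⁴ Pa/m
Isobar spacing: Δn = ΔP/|∂P/∂n| = 800 Pa / 5.64×10⁻⁴ Pa/m = 1419160 m ≈ 1400 km

1400 km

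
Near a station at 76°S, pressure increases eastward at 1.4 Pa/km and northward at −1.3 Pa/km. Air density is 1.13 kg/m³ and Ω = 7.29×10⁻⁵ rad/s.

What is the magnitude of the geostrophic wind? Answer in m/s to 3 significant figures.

12.0 m/s

Coriolis parameter at 76°S:
f = 2Ω sin φ = 2 × 7.29×10⁻⁵ × sin 76° = 1.41×10⁻⁴ s⁻¹
In the Southern Hemisphere f is negative: f = −1.41×10⁻⁴ s⁻¹.
Component geostrophic relations (x east, y north):
u_g = −(1/(fρ)) ∂P/∂y,  v_g = (1/(fρ)) ∂P/∂x
u_g = −(−1.3×10⁻³)/(−1.41×10⁻⁴ × 1.13) = −8.13 m/s;  v_g = (1.4×10⁻³)/(−1.41×10⁻⁴ × 1.13) = −8.76 m/s
|V_g| = √(u_g² + v_g²) = 12.0 m/s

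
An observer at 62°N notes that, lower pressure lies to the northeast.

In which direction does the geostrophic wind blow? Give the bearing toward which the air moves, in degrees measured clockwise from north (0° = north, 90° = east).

The pressure-gradient force points toward the northeast (bearing 045°).
Geostrophic balance: in the Northern Hemisphere the Coriolis force deflects motion to the right, so the geostrophic wind blows 90° to the right of the pressure-gradient force (low pressure on the left).
Rotating 045° by 90° clockwise gives 135° — the wind blows toward the southeast.

135°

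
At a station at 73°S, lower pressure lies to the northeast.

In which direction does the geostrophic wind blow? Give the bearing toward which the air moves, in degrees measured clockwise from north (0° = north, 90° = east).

The pressure-gradient force points toward the northeast (bearing 045°).
Geostrophic balance: in the Southern Hemisphere the Coriolis force deflects motion to the left, so the geostrophic wind blows 90° to the left of the pressure-gradient force (low pressure on the right).
Rotating 045° by 90° counterclockwise gives 315° — the wind blows toward the northwest.

315°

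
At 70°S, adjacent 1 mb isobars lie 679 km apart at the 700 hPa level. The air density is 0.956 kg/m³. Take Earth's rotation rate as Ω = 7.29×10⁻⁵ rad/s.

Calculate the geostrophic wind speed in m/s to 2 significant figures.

1.1 m/s

Coriolis parameter at 70°S:
f = 2Ω sin φ = 2 × 7.29×10⁻⁵ × sin 70° = 1.37×10⁻⁴ s⁻¹
Pressure gradient: |∂P/∂n| = 100 Pa / 679000 m = 1.47×10⁻⁴ Pa/m
Geostrophic balance (pressure-gradient force = Coriolis force):
V_g = (1/(fρ)) |∂P/∂n| = 1.47×10⁻⁴ / (1.37×10⁻⁴ × 0.956) = 1.12 m/s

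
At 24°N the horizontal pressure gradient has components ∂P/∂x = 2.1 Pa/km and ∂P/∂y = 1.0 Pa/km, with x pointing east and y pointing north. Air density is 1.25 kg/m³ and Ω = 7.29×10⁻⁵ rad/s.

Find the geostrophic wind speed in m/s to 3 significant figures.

Coriolis parameter at 24°N:
f = 2Ω sin φ = 2 × 7.29×10⁻⁵ × sin 24° = 5.93×10⁻⁵ s⁻¹
Component geostrophic relations (x east, y north):
u_g = −(1/(fρ)) ∂P/∂y,  v_g = (1/(fρ)) ∂P/∂x
u_g = −(1.0×10⁻³)/(5.93×10⁻⁵ × 1.25) = −13.5 m/s;  v_g = (2.1×10⁻³)/(5.93×10⁻⁵ × 1.25) = 28.3 m/s
|V_g| = √(u_g² + v_g²) = 31.4 m/s

31.4 m/s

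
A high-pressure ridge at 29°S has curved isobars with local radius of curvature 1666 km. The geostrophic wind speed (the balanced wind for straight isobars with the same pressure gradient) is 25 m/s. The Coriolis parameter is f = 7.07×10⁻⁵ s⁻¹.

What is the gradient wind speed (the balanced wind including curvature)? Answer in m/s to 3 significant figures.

Around a high, pressure-gradient force acts outward with centrifugal, so Coriolis balances both:
fV = (1/ρ)|∂P/∂n| + V²/R  →  V² − fR·V + fR·V_g = 0
With fR = 7.07×10⁻⁵ × 1666×10³ m = 118 m/s:
V = [fR − √((fR)² − 4 fR V_g)]/2 = [118 − √(118² − 4×118×25)]/2 = 36 m/s
Supergeostrophic (V > V_g = 25 m/s), as expected around a high.

36.0 m/s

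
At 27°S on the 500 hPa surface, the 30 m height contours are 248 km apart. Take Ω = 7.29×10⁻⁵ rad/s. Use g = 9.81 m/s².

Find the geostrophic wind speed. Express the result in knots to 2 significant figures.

Coriolis parameter at 27°S:
f = 2Ω sin φ = 2 × 7.29×10⁻⁵ × sin 27° = 6.62×10⁻⁵ s⁻¹
Height gradient: |∂Z/∂n| = 30 m / 248000 m = 1.21×10⁻⁴
On a pressure surface, geostrophic balance gives V_g = (g/f)|∂Z/∂n|:
V_g = 9.81 × 1.21×10⁻⁴ / 6.62×10⁻⁵ = 17.9 m/s
Converting: 17.9 m/s × 1.944 = 35 knots

35 knots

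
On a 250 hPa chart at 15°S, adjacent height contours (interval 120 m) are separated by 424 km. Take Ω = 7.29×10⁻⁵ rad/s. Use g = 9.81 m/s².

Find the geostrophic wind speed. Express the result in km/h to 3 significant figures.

Coriolis parameter at 15°S:
f = 2Ω sin φ = 2 × 7.29×10⁻⁵ × sin 15° = 3.77×10⁻⁵ s⁻¹
Height gradient: |∂Z/∂n| = 120 m / 424000 m = 2.83×10⁻⁴
On a pressure surface, geostrophic balance gives V_g = (g/f)|∂Z/∂n|:
V_g = 9.81 × 2.83×10⁻⁴ / 3.77×10⁻⁵ = 73.6 m/s
Converting: 73.6 m/s × 3.6 = 265 km/h

265 km/h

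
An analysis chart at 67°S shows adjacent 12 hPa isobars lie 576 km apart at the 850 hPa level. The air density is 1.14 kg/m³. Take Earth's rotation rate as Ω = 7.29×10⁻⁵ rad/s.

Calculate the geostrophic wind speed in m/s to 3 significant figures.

Coriolis parameter at 67°S:
f = 2Ω sin φ = 2 × 7.29×10⁻⁵ × sin 67° = 1.34×10⁻⁴ s⁻¹
Pressure gradient: |∂P/∂n| = 1200 Pa / 576000 m = 2.08×10⁻³ Pa/m
Geostrophic balance (pressure-gradient force = Coriolis force):
V_g = (1/(fρ)) |∂P/∂n| = 2.08×10⁻³ / (1.34×10⁻⁴ × 1.14) = 13.6 m/s

13.6 m/s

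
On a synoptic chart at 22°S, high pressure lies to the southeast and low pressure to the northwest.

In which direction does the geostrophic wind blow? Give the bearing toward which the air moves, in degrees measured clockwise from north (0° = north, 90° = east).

225°

The pressure-gradient force points toward the northwest (bearing 315°).
Geostrophic balance: in the Southern Hemisphere the Coriolis force deflects motion to the left, so the geostrophic wind blows 90° to the left of the pressure-gradient force (low pressure on the right).
Rotating 315° by 90° counterclockwise gives 225° — the wind blows toward the southwest.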